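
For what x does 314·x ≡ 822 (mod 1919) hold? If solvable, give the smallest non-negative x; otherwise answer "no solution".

846

First find gcd(314, 1919):
1919 = 6*314 + 35
314 = 8*35 + 34
35 = 1*34 + 1
34 = 34*1 + 0
gcd = 1, so a unique solution mod 1919 exists.
Back-substitute for the Bézout coefficients:
1 = 35 − 34
1 = −314 + 9·35
1 = 9·1919 − 55·314
So 314·(-55) ≡ 1 (mod 1919), giving 314⁻¹ ≡ 1864.
x ≡ 314⁻¹·822 ≡ 1864·822 ≡ 846 (mod 1919).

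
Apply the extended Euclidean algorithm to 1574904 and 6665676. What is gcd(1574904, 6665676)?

Repeated division:
6665676 = 4×1574904 + 366060
1574904 = 4×366060 + 110664
366060 = 3×110664 + 34068
110664 = 3×34068 + 8460
34068 = 4×8460 + 228
8460 = 37×228 + 24
228 = 9×24 + 12
24 = 2×12 + 0
gcd(1574904, 6665676) = 12.
Express as a combination:
12 = 228 − 9·24
12 = −9·8460 + 334·228
12 = 334·34068 − 1345·8460
12 = −1345·110664 + 4369·34068
12 = 4369·366060 − 14452·110664
12 = −14452·1574904 + 62177·366060
12 = 62177·6665676 − 263160·1574904
So 12 = (62177)·6665676 + (-263160)·1574904.

12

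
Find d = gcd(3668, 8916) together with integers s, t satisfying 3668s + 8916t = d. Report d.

Repeated division:
8916 = 2·3668 + 1580
3668 = 2·1580 + 508
1580 = 3·508 + 56
508 = 9·56 + 4
56 = 14·4 + 0
gcd(3668, 8916) = 4.
Express as a combination:
4 = 508 − 9·56
4 = −9·1580 + 28·508
4 = 28·3668 − 65·1580
4 = −65·8916 + 158·3668
So 4 = (-65)·8916 + (158)·3668.

4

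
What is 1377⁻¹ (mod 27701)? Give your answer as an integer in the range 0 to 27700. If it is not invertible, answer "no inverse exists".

6538

Run Euclid on (27701, 1377):
27701 = 20*1377 + 161
1377 = 8*161 + 89
161 = 1*89 + 72
89 = 1*72 + 17
72 = 4*17 + 4
17 = 4*4 + 1
4 = 4*1 + 0
The gcd is 1. Working backward:
1 = 17 − 4·4
1 = −4·72 + 17·17
1 = 17·89 − 21·72
1 = −21·161 + 38·89
1 = 38·1377 − 325·161
1 = −325·27701 + 6538·1377
So 1377·6538 ≡ 1 (mod 27701).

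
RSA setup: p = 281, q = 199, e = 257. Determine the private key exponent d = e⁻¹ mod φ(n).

5393

φ(n) = (p−1)(q−1) = 280·198 = 55440.
Need d with 257·d ≡ 1 (mod 55440). Apply the extended Euclidean algorithm:
55440 = 215×257 + 185
257 = 1×185 + 72
185 = 2×72 + 41
72 = 1×41 + 31
41 = 1×31 + 10
31 = 3×10 + 1
10 = 10×1 + 0
Back-substitute:
1 = 31 − 3·10
1 = −3·41 + 4·31
1 = 4·72 − 7·41
1 = −7·185 + 18·72
1 = 18·257 − 25·185
1 = −25·55440 + 5393·257
So 257·5393 ≡ 1 (mod 55440), hence d = 5393.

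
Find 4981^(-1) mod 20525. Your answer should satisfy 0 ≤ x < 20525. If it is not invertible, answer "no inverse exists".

18271

Apply the Euclidean algorithm to 20525 and 4981:
20525 = 4·4981 + 601
4981 = 8·601 + 173
601 = 3·173 + 82
173 = 2·82 + 9
82 = 9·9 + 1
9 = 9·1 + 0
Since gcd(4981, 20525) = 1, back-substitute to write 1 as a combination:
1 = 82 − 9·9
1 = −9·173 + 19·82
1 = 19·601 − 66·173
1 = −66·4981 + 547·601
1 = 547·20525 − 2254·4981
So 4981·(-2254) ≡ 1 (mod 20525), and -2254 ≡ 18271 (mod 20525).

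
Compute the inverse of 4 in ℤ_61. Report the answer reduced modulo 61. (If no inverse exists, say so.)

46

Run Euclid on (61, 4):
61 = 15·4 + 1
4 = 4·1 + 0
The gcd is 1. Working backward:
1 = 61 − 15·4
Thus 4·(-15) ≡ 1 (mod 61); reducing, -15 mod 61 = 46.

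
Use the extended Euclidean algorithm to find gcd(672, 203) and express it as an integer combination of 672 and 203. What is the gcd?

Apply Euclid's algorithm to 672 and 203:
672 = 3×203 + 63
203 = 3×63 + 14
63 = 4×14 + 7
14 = 2×7 + 0
gcd(672, 203) = 7.
Working backward:
7 = 63 − 4·14
7 = −4·203 + 13·63
7 = 13·672 − 43·203
So 7 = (13)·672 + (-43)·203.

7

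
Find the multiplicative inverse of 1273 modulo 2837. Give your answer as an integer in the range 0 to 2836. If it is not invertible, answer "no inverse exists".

2759

gcd(2837, 1273) by repeated division:
2837 = 2*1273 + 291
1273 = 4*291 + 109
291 = 2*109 + 73
109 = 1*73 + 36
73 = 2*36 + 1
36 = 36*1 + 0
Since gcd(1273, 2837) = 1, back-substitute to write 1 as a combination:
1 = 73 − 2·36
1 = −2·109 + 3·73
1 = 3·291 − 8·109
1 = −8·1273 + 35·291
1 = 35·2837 − 78·1273
Thus 1273·(-78) ≡ 1 (mod 2837); reducing, -78 mod 2837 = 2759.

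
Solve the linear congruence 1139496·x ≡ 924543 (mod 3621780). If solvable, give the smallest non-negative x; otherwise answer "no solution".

gcd(1139496, 3621780):
3621780 = 3×1139496 + 203292
1139496 = 5×203292 + 123036
203292 = 1×123036 + 80256
123036 = 1×80256 + 42780
80256 = 1×42780 + 37476
42780 = 1×37476 + 5304
37476 = 7×5304 + 348
5304 = 15×348 + 84
348 = 4×84 + 12
84 = 7×12 + 0
gcd = 12, but 12 ∤ 924543, so the congruence has no solution.

no solution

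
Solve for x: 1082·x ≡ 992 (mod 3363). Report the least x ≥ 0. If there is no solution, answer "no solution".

262

First find gcd(1082, 3363):
3363 = 3×1082 + 117
1082 = 9×117 + 29
117 = 4×29 + 1
29 = 29×1 + 0
gcd = 1, so a unique solution mod 3363 exists.
Back-substitute for the Bézout coefficients:
1 = 117 − 4·29
1 = −4·1082 + 37·117
1 = 37·3363 − 115·1082
So 1082·(-115) ≡ 1 (mod 3363), giving 1082⁻¹ ≡ 3248.
x ≡ 1082⁻¹·992 ≡ 3248·992 ≡ 262 (mod 3363).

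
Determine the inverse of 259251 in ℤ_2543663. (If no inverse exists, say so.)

Apply the Euclidean algorithm to 2543663 and 259251:
2543663 = 9*259251 + 210404
259251 = 1*210404 + 48847
210404 = 4*48847 + 15016
48847 = 3*15016 + 3799
15016 = 3*3799 + 3619
3799 = 1*3619 + 180
3619 = 20*180 + 19
180 = 9*19 + 9
19 = 2*9 + 1
9 = 9*1 + 0
gcd = 1, so the inverse exists. Back-substitute:
1 = 19 − 2·9
1 = −2·180 + 19·19
1 = 19·3619 − 382·180
1 = −382·3799 + 401·3619
1 = 401·15016 − 1585·3799
1 = −1585·48847 + 5156·15016
1 = 5156·210404 − 22209·48847
1 = −22209·259251 + 27365·210404
1 = 27365·2543663 − 268494·259251
Hence 259251⁻¹ ≡ -268494 ≡ 2275169 (mod 2543663).

2275169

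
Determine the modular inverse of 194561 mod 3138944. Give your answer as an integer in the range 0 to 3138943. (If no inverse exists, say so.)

512641

Apply the Euclidean algorithm to 3138944 and 194561:
3138944 = 16*194561 + 25968
194561 = 7*25968 + 12785
25968 = 2*12785 + 398
12785 = 32*398 + 49
398 = 8*49 + 6
49 = 8*6 + 1
6 = 6*1 + 0
gcd = 1, so the inverse exists. Back-substitute:
1 = 49 − 8·6
1 = −8·398 + 65·49
1 = 65·12785 − 2088·398
1 = −2088·25968 + 4241·12785
1 = 4241·194561 − 31775·25968
1 = −31775·3138944 + 512641·194561
So 194561·512641 ≡ 1 (mod 3138944).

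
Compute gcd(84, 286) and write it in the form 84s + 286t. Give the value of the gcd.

Repeated division:
286 = 3*84 + 34
84 = 2*34 + 16
34 = 2*16 + 2
16 = 8*2 + 0
gcd(84, 286) = 2.
Working backward:
2 = 34 − 2·16
2 = −2·84 + 5·34
2 = 5·286 − 17·84
So 2 = (5)·286 + (-17)·84.

2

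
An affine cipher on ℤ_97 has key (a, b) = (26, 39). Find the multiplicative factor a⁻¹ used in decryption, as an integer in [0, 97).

56

Apply the Euclidean algorithm to 97 and 26:
97 = 3·26 + 19
26 = 1·19 + 7
19 = 2·7 + 5
7 = 1·5 + 2
5 = 2·2 + 1
2 = 2·1 + 0
Since gcd(26, 97) = 1, back-substitute to write 1 as a combination:
1 = 5 − 2·2
1 = −2·7 + 3·5
1 = 3·19 − 8·7
1 = −8·26 + 11·19
1 = 11·97 − 41·26
Hence 26⁻¹ ≡ -41 ≡ 56 (mod 97).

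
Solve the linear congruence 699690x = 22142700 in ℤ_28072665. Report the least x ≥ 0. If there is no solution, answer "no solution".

First find gcd(699690, 28072665):
28072665 = 40×699690 + 85065
699690 = 8×85065 + 19170
85065 = 4×19170 + 8385
19170 = 2×8385 + 2400
8385 = 3×2400 + 1185
2400 = 2×1185 + 30
1185 = 39×30 + 15
30 = 2×15 + 0
gcd = 15 and 15 | 22142700, so solutions exist. Divide through by 15: 46646x ≡ 1476180 (mod 1871511).
Now find 46646⁻¹ mod 1871511:
1871511 = 40*46646 + 5671
46646 = 8*5671 + 1278
5671 = 4*1278 + 559
1278 = 2*559 + 160
559 = 3*160 + 79
160 = 2*79 + 2
79 = 39*2 + 1
2 = 2*1 + 0
Back-substitute:
1 = 79 − 39·2
1 = −39·160 + 79·79
1 = 79·559 − 276·160
1 = −276·1278 + 631·559
1 = 631·5671 − 2800·1278
1 = −2800·46646 + 23031·5671
1 = 23031·1871511 − 924040·46646
So 46646·(-924040) ≡ 1 (mod 1871511), i.e. 46646⁻¹ ≡ 947471.
Then x ≡ 947471·1476180 ≡ 1425150 (mod 1871511); the smallest non-negative solution is x = 1425150.

1425150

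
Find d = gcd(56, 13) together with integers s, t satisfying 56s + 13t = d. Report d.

Apply Euclid's algorithm to 56 and 13:
56 = 4·13 + 4
13 = 3·4 + 1
4 = 4·1 + 0
gcd(56, 13) = 1.
Express as a combination:
1 = 13 − 3·4
1 = −3·56 + 13·13
So 1 = (-3)·56 + (13)·13.

1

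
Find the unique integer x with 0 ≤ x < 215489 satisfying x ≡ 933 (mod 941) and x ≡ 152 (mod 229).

Write x = 933 + 941·k. Then 941·k ≡ 152 − 933 ≡ 135 (mod 229).
Need 941⁻¹ mod 229. Extended Euclid on (229, 25):
229 = 9×25 + 4
25 = 6×4 + 1
4 = 4×1 + 0
Back-substitute:
1 = 25 − 6·4
1 = −6·229 + 55·25
941⁻¹ ≡ 55 (mod 229), so k ≡ 55·135 ≡ 97 (mod 229).
x = 933 + 941·97 = 92210.

92210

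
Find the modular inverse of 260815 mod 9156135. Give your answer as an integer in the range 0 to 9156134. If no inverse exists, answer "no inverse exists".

no inverse exists

Euclidean algorithm on 9156135, 260815:
9156135 = 35*260815 + 27610
260815 = 9*27610 + 12325
27610 = 2*12325 + 2960
12325 = 4*2960 + 485
2960 = 6*485 + 50
485 = 9*50 + 35
50 = 1*35 + 15
35 = 2*15 + 5
15 = 3*5 + 0
The gcd is 5, not 1, hence no inverse exists.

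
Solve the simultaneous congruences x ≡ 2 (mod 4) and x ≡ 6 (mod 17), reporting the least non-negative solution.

6

Write x = 2 + 4·k. Then 4·k ≡ 6 − 2 ≡ 4 (mod 17).
Need 4⁻¹ mod 17. Extended Euclid on (17, 4):
17 = 4·4 + 1
4 = 4·1 + 0
Back-substitute:
1 = 17 − 4·4
4⁻¹ ≡ 13 (mod 17), so k ≡ 13·4 ≡ 1 (mod 17).
x = 2 + 4·1 = 6.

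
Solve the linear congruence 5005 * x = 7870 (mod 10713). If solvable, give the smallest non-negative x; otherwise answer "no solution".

First find gcd(5005, 10713):
10713 = 2·5005 + 703
5005 = 7·703 + 84
703 = 8·84 + 31
84 = 2·31 + 22
31 = 1·22 + 9
22 = 2·9 + 4
9 = 2·4 + 1
4 = 4·1 + 0
gcd = 1, so a unique solution mod 10713 exists.
Back-substitute for the Bézout coefficients:
1 = 9 − 2·4
1 = −2·22 + 5·9
1 = 5·31 − 7·22
1 = −7·84 + 19·31
1 = 19·703 − 159·84
1 = −159·5005 + 1132·703
1 = 1132·10713 − 2423·5005
So 5005·(-2423) ≡ 1 (mod 10713), giving 5005⁻¹ ≡ 8290.
x ≡ 5005⁻¹·7870 ≡ 8290·7870 ≡ 130 (mod 10713).

130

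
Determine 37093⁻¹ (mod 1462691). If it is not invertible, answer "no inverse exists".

Extended Euclidean algorithm:
1462691 = 39×37093 + 16064
37093 = 2×16064 + 4965
16064 = 3×4965 + 1169
4965 = 4×1169 + 289
1169 = 4×289 + 13
289 = 22×13 + 3
13 = 4×3 + 1
3 = 3×1 + 0
gcd = 1, so the inverse exists. Back-substitute:
1 = 13 − 4·3
1 = −4·289 + 89·13
1 = 89·1169 − 360·289
1 = −360·4965 + 1529·1169
1 = 1529·16064 − 4947·4965
1 = −4947·37093 + 11423·16064
1 = 11423·1462691 − 450444·37093
So 37093·(-450444) ≡ 1 (mod 1462691), and -450444 ≡ 1012247 (mod 1462691).

1012247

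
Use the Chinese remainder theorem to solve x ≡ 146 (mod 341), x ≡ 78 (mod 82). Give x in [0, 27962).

Write x = 146 + 341·k. Then 341·k ≡ 78 − 146 ≡ 14 (mod 82).
Need 341⁻¹ mod 82. Extended Euclid on (82, 13):
82 = 6*13 + 4
13 = 3*4 + 1
4 = 4*1 + 0
Back-substitute:
1 = 13 − 3·4
1 = −3·82 + 19·13
341⁻¹ ≡ 19 (mod 82), so k ≡ 19·14 ≡ 20 (mod 82).
x = 146 + 341·20 = 6966.

6966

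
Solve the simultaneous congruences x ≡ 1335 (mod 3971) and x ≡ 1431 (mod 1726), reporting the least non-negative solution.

319015

Write x = 1335 + 3971·k. Then 3971·k ≡ 1431 − 1335 ≡ 96 (mod 1726).
Need 3971⁻¹ mod 1726. Extended Euclid on (1726, 519):
1726 = 3*519 + 169
519 = 3*169 + 12
169 = 14*12 + 1
12 = 12*1 + 0
Back-substitute:
1 = 169 − 14·12
1 = −14·519 + 43·169
1 = 43·1726 − 143·519
3971⁻¹ ≡ 1583 (mod 1726), so k ≡ 1583·96 ≡ 80 (mod 1726).
x = 1335 + 3971·80 = 319015.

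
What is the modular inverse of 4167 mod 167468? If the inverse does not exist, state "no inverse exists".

51643

gcd(167468, 4167) by repeated division:
167468 = 40×4167 + 788
4167 = 5×788 + 227
788 = 3×227 + 107
227 = 2×107 + 13
107 = 8×13 + 3
13 = 4×3 + 1
3 = 3×1 + 0
gcd = 1, so the inverse exists. Back-substitute:
1 = 13 − 4·3
1 = −4·107 + 33·13
1 = 33·227 − 70·107
1 = −70·788 + 243·227
1 = 243·4167 − 1285·788
1 = −1285·167468 + 51643·4167
So 4167·51643 ≡ 1 (mod 167468).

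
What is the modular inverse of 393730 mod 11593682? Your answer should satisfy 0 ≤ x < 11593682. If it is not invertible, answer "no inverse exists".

Compute gcd(393730, 11593682):
11593682 = 29×393730 + 175512
393730 = 2×175512 + 42706
175512 = 4×42706 + 4688
42706 = 9×4688 + 514
4688 = 9×514 + 62
514 = 8×62 + 18
62 = 3×18 + 8
18 = 2×8 + 2
8 = 4×2 + 0
gcd(393730, 11593682) = 2 ≠ 1, so 393730 has no multiplicative inverse modulo 11593682.

no inverse exists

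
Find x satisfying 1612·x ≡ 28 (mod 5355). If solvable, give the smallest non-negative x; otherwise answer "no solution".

784

First find gcd(1612, 5355):
5355 = 3·1612 + 519
1612 = 3·519 + 55
519 = 9·55 + 24
55 = 2·24 + 7
24 = 3·7 + 3
7 = 2·3 + 1
3 = 3·1 + 0
gcd = 1, so a unique solution mod 5355 exists.
Back-substitute for the Bézout coefficients:
1 = 7 − 2·3
1 = −2·24 + 7·7
1 = 7·55 − 16·24
1 = −16·519 + 151·55
1 = 151·1612 − 469·519
1 = −469·5355 + 1558·1612
So 1612·(1558) ≡ 1 (mod 5355), giving 1612⁻¹ ≡ 1558.
x ≡ 1612⁻¹·28 ≡ 1558·28 ≡ 784 (mod 5355).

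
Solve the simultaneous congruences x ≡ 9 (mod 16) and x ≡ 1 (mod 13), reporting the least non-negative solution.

105

Write x = 9 + 16·k. Then 16·k ≡ 1 − 9 ≡ 5 (mod 13).
Need 16⁻¹ mod 13. Extended Euclid on (13, 3):
13 = 4×3 + 1
3 = 3×1 + 0
Back-substitute:
1 = 13 − 4·3
16⁻¹ ≡ 9 (mod 13), so k ≡ 9·5 ≡ 6 (mod 13).
x = 9 + 16·6 = 105.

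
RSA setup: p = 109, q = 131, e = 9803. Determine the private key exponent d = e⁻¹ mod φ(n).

φ(n) = (p−1)(q−1) = 108·130 = 14040.
Need d with 9803·d ≡ 1 (mod 14040). Apply the extended Euclidean algorithm:
14040 = 1·9803 + 4237
9803 = 2·4237 + 1329
4237 = 3·1329 + 250
1329 = 5·250 + 79
250 = 3·79 + 13
79 = 6·13 + 1
13 = 13·1 + 0
Back-substitute:
1 = 79 − 6·13
1 = −6·250 + 19·79
1 = 19·1329 − 101·250
1 = −101·4237 + 322·1329
1 = 322·9803 − 745·4237
1 = −745·14040 + 1067·9803
So 9803·1067 ≡ 1 (mod 14040), hence d = 1067.

1067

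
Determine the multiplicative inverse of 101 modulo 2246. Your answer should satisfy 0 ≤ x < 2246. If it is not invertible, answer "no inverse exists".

467

Run Euclid on (2246, 101):
2246 = 22·101 + 24
101 = 4·24 + 5
24 = 4·5 + 4
5 = 1·4 + 1
4 = 4·1 + 0
Since gcd(101, 2246) = 1, back-substitute to write 1 as a combination:
1 = 5 − 4
1 = −24 + 5·5
1 = 5·101 − 21·24
1 = −21·2246 + 467·101
So 101·467 ≡ 1 (mod 2246).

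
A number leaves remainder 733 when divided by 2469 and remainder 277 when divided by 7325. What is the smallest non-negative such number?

17162752

Write x = 733 + 2469·k. Then 2469·k ≡ 277 − 733 ≡ 6869 (mod 7325).
Need 2469⁻¹ mod 7325. Extended Euclid on (7325, 2469):
7325 = 2*2469 + 2387
2469 = 1*2387 + 82
2387 = 29*82 + 9
82 = 9*9 + 1
9 = 9*1 + 0
Back-substitute:
1 = 82 − 9·9
1 = −9·2387 + 262·82
1 = 262·2469 − 271·2387
1 = −271·7325 + 804·2469
2469⁻¹ ≡ 804 (mod 7325), so k ≡ 804·6869 ≡ 6951 (mod 7325).
x = 733 + 2469·6951 = 17162752.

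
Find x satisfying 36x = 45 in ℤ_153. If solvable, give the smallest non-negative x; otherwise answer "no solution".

First find gcd(36, 153):
153 = 4·36 + 9
36 = 4·9 + 0
gcd = 9 and 9 | 45, so solutions exist. Divide through by 9: 4x ≡ 5 (mod 17).
Now find 4⁻¹ mod 17:
17 = 4·4 + 1
4 = 4·1 + 0
Back-substitute:
1 = 17 − 4·4
So 4·(-4) ≡ 1 (mod 17), i.e. 4⁻¹ ≡ 13.
Then x ≡ 13·5 ≡ 14 (mod 17); the smallest non-negative solution is x = 14.

14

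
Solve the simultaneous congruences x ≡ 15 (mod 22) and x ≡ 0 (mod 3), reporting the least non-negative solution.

Write x = 15 + 22·k. Then 22·k ≡ 0 − 15 ≡ 0 (mod 3).
Need 22⁻¹ mod 3. Extended Euclid on (3, 1):
3 = 3*1 + 0
22⁻¹ ≡ 1 (mod 3), so k ≡ 1·0 ≡ 0 (mod 3).
x = 15 + 22·0 = 15.

15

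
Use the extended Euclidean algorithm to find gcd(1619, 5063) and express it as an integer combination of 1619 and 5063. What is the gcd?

Repeated division:
5063 = 3·1619 + 206
1619 = 7·206 + 177
206 = 1·177 + 29
177 = 6·29 + 3
29 = 9·3 + 2
3 = 1·2 + 1
2 = 2·1 + 0
gcd(1619, 5063) = 1.
Express as a combination:
1 = 3 − 2
1 = −29 + 10·3
1 = 10·177 − 61·29
1 = −61·206 + 71·177
1 = 71·1619 − 558·206
1 = −558·5063 + 1745·1619
So 1 = (-558)·5063 + (1745)·1619.

1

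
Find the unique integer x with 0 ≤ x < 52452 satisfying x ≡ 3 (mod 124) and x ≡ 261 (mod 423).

Write x = 3 + 124·k. Then 124·k ≡ 261 − 3 ≡ 258 (mod 423).
Need 124⁻¹ mod 423. Extended Euclid on (423, 124):
423 = 3*124 + 51
124 = 2*51 + 22
51 = 2*22 + 7
22 = 3*7 + 1
7 = 7*1 + 0
Back-substitute:
1 = 22 − 3·7
1 = −3·51 + 7·22
1 = 7·124 − 17·51
1 = −17·423 + 58·124
124⁻¹ ≡ 58 (mod 423), so k ≡ 58·258 ≡ 159 (mod 423).
x = 3 + 124·159 = 19719.

19719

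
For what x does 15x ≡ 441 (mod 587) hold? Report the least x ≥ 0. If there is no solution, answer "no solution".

First find gcd(15, 587):
587 = 39*15 + 2
15 = 7*2 + 1
2 = 2*1 + 0
gcd = 1, so a unique solution mod 587 exists.
Back-substitute for the Bézout coefficients:
1 = 15 − 7·2
1 = −7·587 + 274·15
So 15·(274) ≡ 1 (mod 587), giving 15⁻¹ ≡ 274.
x ≡ 15⁻¹·441 ≡ 274·441 ≡ 499 (mod 587).

499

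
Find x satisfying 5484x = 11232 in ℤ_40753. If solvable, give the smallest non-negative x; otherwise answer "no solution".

First find gcd(5484, 40753):
40753 = 7×5484 + 2365
5484 = 2×2365 + 754
2365 = 3×754 + 103
754 = 7×103 + 33
103 = 3×33 + 4
33 = 8×4 + 1
4 = 4×1 + 0
gcd = 1, so a unique solution mod 40753 exists.
Back-substitute for the Bézout coefficients:
1 = 33 − 8·4
1 = −8·103 + 25·33
1 = 25·754 − 183·103
1 = −183·2365 + 574·754
1 = 574·5484 − 1331·2365
1 = −1331·40753 + 9891·5484
So 5484·(9891) ≡ 1 (mod 40753), giving 5484⁻¹ ≡ 9891.
x ≡ 5484⁻¹·11232 ≡ 9891·11232 ≡ 3034 (mod 40753).

3034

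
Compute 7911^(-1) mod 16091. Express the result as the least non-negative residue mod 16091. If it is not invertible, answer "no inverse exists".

14775

Run Euclid on (16091, 7911):
16091 = 2*7911 + 269
7911 = 29*269 + 110
269 = 2*110 + 49
110 = 2*49 + 12
49 = 4*12 + 1
12 = 12*1 + 0
The gcd is 1. Working backward:
1 = 49 − 4·12
1 = −4·110 + 9·49
1 = 9·269 − 22·110
1 = −22·7911 + 647·269
1 = 647·16091 − 1316·7911
So 7911·(-1316) ≡ 1 (mod 16091), and -1316 ≡ 14775 (mod 16091).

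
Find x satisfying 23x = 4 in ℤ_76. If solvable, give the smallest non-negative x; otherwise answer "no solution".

First find gcd(23, 76):
76 = 3*23 + 7
23 = 3*7 + 2
7 = 3*2 + 1
2 = 2*1 + 0
gcd = 1, so a unique solution mod 76 exists.
Back-substitute for the Bézout coefficients:
1 = 7 − 3·2
1 = −3·23 + 10·7
1 = 10·76 − 33·23
So 23·(-33) ≡ 1 (mod 76), giving 23⁻¹ ≡ 43.
x ≡ 23⁻¹·4 ≡ 43·4 ≡ 20 (mod 76).

20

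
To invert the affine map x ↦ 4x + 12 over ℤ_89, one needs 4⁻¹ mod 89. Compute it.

67

Extended Euclidean algorithm:
89 = 22·4 + 1
4 = 4·1 + 0
The gcd is 1. Working backward:
1 = 89 − 22·4
So 4·(-22) ≡ 1 (mod 89), and -22 ≡ 67 (mod 89).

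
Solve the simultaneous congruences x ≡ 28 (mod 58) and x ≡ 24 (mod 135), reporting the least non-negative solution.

Write x = 28 + 58·k. Then 58·k ≡ 24 − 28 ≡ 131 (mod 135).
Need 58⁻¹ mod 135. Extended Euclid on (135, 58):
135 = 2*58 + 19
58 = 3*19 + 1
19 = 19*1 + 0
Back-substitute:
1 = 58 − 3·19
1 = −3·135 + 7·58
58⁻¹ ≡ 7 (mod 135), so k ≡ 7·131 ≡ 107 (mod 135).
x = 28 + 58·107 = 6234.

6234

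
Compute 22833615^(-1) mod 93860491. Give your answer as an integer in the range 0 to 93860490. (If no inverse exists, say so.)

Extended Euclidean algorithm:
93860491 = 4·22833615 + 2526031
22833615 = 9·2526031 + 99336
2526031 = 25·99336 + 42631
99336 = 2·42631 + 14074
42631 = 3·14074 + 409
14074 = 34·409 + 168
409 = 2·168 + 73
168 = 2·73 + 22
73 = 3·22 + 7
22 = 3·7 + 1
7 = 7·1 + 0
gcd = 1, so the inverse exists. Back-substitute:
1 = 22 − 3·7
1 = −3·73 + 10·22
1 = 10·168 − 23·73
1 = −23·409 + 56·168
1 = 56·14074 − 1927·409
1 = −1927·42631 + 5837·14074
1 = 5837·99336 − 13601·42631
1 = −13601·2526031 + 345862·99336
1 = 345862·22833615 − 3126359·2526031
1 = −3126359·93860491 + 12851298·22833615
So 22833615·12851298 ≡ 1 (mod 93860491).

12851298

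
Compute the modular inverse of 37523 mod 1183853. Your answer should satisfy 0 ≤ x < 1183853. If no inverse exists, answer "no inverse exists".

377812

Extended Euclidean algorithm:
1183853 = 31×37523 + 20640
37523 = 1×20640 + 16883
20640 = 1×16883 + 3757
16883 = 4×3757 + 1855
3757 = 2×1855 + 47
1855 = 39×47 + 22
47 = 2×22 + 3
22 = 7×3 + 1
3 = 3×1 + 0
Since gcd(37523, 1183853) = 1, back-substitute to write 1 as a combination:
1 = 22 − 7·3
1 = −7·47 + 15·22
1 = 15·1855 − 592·47
1 = −592·3757 + 1199·1855
1 = 1199·16883 − 5388·3757
1 = −5388·20640 + 6587·16883
1 = 6587·37523 − 11975·20640
1 = −11975·1183853 + 377812·37523
So 37523·377812 ≡ 1 (mod 1183853).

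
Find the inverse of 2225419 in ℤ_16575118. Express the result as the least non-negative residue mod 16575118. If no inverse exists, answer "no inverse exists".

no inverse exists

Compute gcd(2225419, 16575118):
16575118 = 7×2225419 + 997185
2225419 = 2×997185 + 231049
997185 = 4×231049 + 72989
231049 = 3×72989 + 12082
72989 = 6×12082 + 497
12082 = 24×497 + 154
497 = 3×154 + 35
154 = 4×35 + 14
35 = 2×14 + 7
14 = 2×7 + 0
gcd(2225419, 16575118) = 7 ≠ 1, so 2225419 has no multiplicative inverse modulo 16575118.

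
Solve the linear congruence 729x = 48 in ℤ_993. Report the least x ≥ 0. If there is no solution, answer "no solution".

60

First find gcd(729, 993):
993 = 1·729 + 264
729 = 2·264 + 201
264 = 1·201 + 63
201 = 3·63 + 12
63 = 5·12 + 3
12 = 4·3 + 0
gcd = 3 and 3 | 48, so solutions exist. Divide through by 3: 243x ≡ 16 (mod 331).
Now find 243⁻¹ mod 331:
331 = 1·243 + 88
243 = 2·88 + 67
88 = 1·67 + 21
67 = 3·21 + 4
21 = 5·4 + 1
4 = 4·1 + 0
Back-substitute:
1 = 21 − 5·4
1 = −5·67 + 16·21
1 = 16·88 − 21·67
1 = −21·243 + 58·88
1 = 58·331 − 79·243
So 243·(-79) ≡ 1 (mod 331), i.e. 243⁻¹ ≡ 252.
Then x ≡ 252·16 ≡ 60 (mod 331); the smallest non-negative solution is x = 60.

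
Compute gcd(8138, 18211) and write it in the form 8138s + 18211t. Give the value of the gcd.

1

Apply Euclid's algorithm to 18211 and 8138:
18211 = 2*8138 + 1935
8138 = 4*1935 + 398
1935 = 4*398 + 343
398 = 1*343 + 55
343 = 6*55 + 13
55 = 4*13 + 3
13 = 4*3 + 1
3 = 3*1 + 0
gcd(8138, 18211) = 1.
Express as a combination:
1 = 13 − 4·3
1 = −4·55 + 17·13
1 = 17·343 − 106·55
1 = −106·398 + 123·343
1 = 123·1935 − 598·398
1 = −598·8138 + 2515·1935
1 = 2515·18211 − 5628·8138
So 1 = (2515)·18211 + (-5628)·8138.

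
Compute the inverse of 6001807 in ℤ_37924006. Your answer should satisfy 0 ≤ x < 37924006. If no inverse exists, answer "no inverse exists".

35942037

Extended Euclidean algorithm:
37924006 = 6*6001807 + 1913164
6001807 = 3*1913164 + 262315
1913164 = 7*262315 + 76959
262315 = 3*76959 + 31438
76959 = 2*31438 + 14083
31438 = 2*14083 + 3272
14083 = 4*3272 + 995
3272 = 3*995 + 287
995 = 3*287 + 134
287 = 2*134 + 19
134 = 7*19 + 1
19 = 19*1 + 0
Since gcd(6001807, 37924006) = 1, back-substitute to write 1 as a combination:
1 = 134 − 7·19
1 = −7·287 + 15·134
1 = 15·995 − 52·287
1 = −52·3272 + 171·995
1 = 171·14083 − 736·3272
1 = −736·31438 + 1643·14083
1 = 1643·76959 − 4022·31438
1 = −4022·262315 + 13709·76959
1 = 13709·1913164 − 99985·262315
1 = −99985·6001807 + 313664·1913164
1 = 313664·37924006 − 1981969·6001807
Hence 6001807⁻¹ ≡ -1981969 ≡ 35942037 (mod 37924006).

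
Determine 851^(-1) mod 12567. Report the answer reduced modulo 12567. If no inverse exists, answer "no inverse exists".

Run Euclid on (12567, 851):
12567 = 14·851 + 653
851 = 1·653 + 198
653 = 3·198 + 59
198 = 3·59 + 21
59 = 2·21 + 17
21 = 1·17 + 4
17 = 4·4 + 1
4 = 4·1 + 0
The gcd is 1. Working backward:
1 = 17 − 4·4
1 = −4·21 + 5·17
1 = 5·59 − 14·21
1 = −14·198 + 47·59
1 = 47·653 − 155·198
1 = −155·851 + 202·653
1 = 202·12567 − 2983·851
Thus 851·(-2983) ≡ 1 (mod 12567); reducing, -2983 mod 12567 = 9584.

9584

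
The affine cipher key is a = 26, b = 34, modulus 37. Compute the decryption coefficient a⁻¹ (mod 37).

10

Extended Euclidean algorithm:
37 = 1*26 + 11
26 = 2*11 + 4
11 = 2*4 + 3
4 = 1*3 + 1
3 = 3*1 + 0
Since gcd(26, 37) = 1, back-substitute to write 1 as a combination:
1 = 4 − 3
1 = −11 + 3·4
1 = 3·26 − 7·11
1 = −7·37 + 10·26
So 26·10 ≡ 1 (mod 37).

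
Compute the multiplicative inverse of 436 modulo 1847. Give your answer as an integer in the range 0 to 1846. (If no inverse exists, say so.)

1309

Extended Euclidean algorithm:
1847 = 4×436 + 103
436 = 4×103 + 24
103 = 4×24 + 7
24 = 3×7 + 3
7 = 2×3 + 1
3 = 3×1 + 0
gcd = 1, so the inverse exists. Back-substitute:
1 = 7 − 2·3
1 = −2·24 + 7·7
1 = 7·103 − 30·24
1 = −30·436 + 127·103
1 = 127·1847 − 538·436
So 436·(-538) ≡ 1 (mod 1847), and -538 ≡ 1309 (mod 1847).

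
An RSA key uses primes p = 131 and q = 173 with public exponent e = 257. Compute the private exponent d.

22273

φ(n) = (p−1)(q−1) = 130·172 = 22360.
Need d with 257·d ≡ 1 (mod 22360). Apply the extended Euclidean algorithm:
22360 = 87×257 + 1
257 = 257×1 + 0
Back-substitute:
1 = 22360 − 87·257
So 257·(-87) ≡ 1 (mod 22360), hence d ≡ -87 ≡ 22273 (mod 22360).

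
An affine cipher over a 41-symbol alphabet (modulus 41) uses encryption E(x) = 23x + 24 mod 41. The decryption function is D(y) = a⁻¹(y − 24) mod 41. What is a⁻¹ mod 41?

gcd(41, 23) by repeated division:
41 = 1·23 + 18
23 = 1·18 + 5
18 = 3·5 + 3
5 = 1·3 + 2
3 = 1·2 + 1
2 = 2·1 + 0
gcd = 1, so the inverse exists. Back-substitute:
1 = 3 − 2
1 = −5 + 2·3
1 = 2·18 − 7·5
1 = −7·23 + 9·18
1 = 9·41 − 16·23
Thus 23·(-16) ≡ 1 (mod 41); reducing, -16 mod 41 = 25.

25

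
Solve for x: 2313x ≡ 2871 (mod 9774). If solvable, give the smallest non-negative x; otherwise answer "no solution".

First find gcd(2313, 9774):
9774 = 4×2313 + 522
2313 = 4×522 + 225
522 = 2×225 + 72
225 = 3×72 + 9
72 = 8×9 + 0
gcd = 9 and 9 | 2871, so solutions exist. Divide through by 9: 257x ≡ 319 (mod 1086).
Now find 257⁻¹ mod 1086:
1086 = 4*257 + 58
257 = 4*58 + 25
58 = 2*25 + 8
25 = 3*8 + 1
8 = 8*1 + 0
Back-substitute:
1 = 25 − 3·8
1 = −3·58 + 7·25
1 = 7·257 − 31·58
1 = −31·1086 + 131·257
So 257⁻¹ ≡ 131 (mod 1086).
Then x ≡ 131·319 ≡ 521 (mod 1086); the smallest non-negative solution is x = 521.

521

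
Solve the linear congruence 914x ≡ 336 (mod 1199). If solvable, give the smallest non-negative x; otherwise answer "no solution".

226

First find gcd(914, 1199):
1199 = 1*914 + 285
914 = 3*285 + 59
285 = 4*59 + 49
59 = 1*49 + 10
49 = 4*10 + 9
10 = 1*9 + 1
9 = 9*1 + 0
gcd = 1, so a unique solution mod 1199 exists.
Back-substitute for the Bézout coefficients:
1 = 10 − 9
1 = −49 + 5·10
1 = 5·59 − 6·49
1 = −6·285 + 29·59
1 = 29·914 − 93·285
1 = −93·1199 + 122·914
So 914·(122) ≡ 1 (mod 1199), giving 914⁻¹ ≡ 122.
x ≡ 914⁻¹·336 ≡ 122·336 ≡ 226 (mod 1199).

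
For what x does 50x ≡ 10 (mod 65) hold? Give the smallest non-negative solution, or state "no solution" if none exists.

8

First find gcd(50, 65):
65 = 1*50 + 15
50 = 3*15 + 5
15 = 3*5 + 0
gcd = 5 and 5 | 10, so solutions exist. Divide through by 5: 10x ≡ 2 (mod 13).
Now find 10⁻¹ mod 13:
13 = 1×10 + 3
10 = 3×3 + 1
3 = 3×1 + 0
Back-substitute:
1 = 10 − 3·3
1 = −3·13 + 4·10
So 10⁻¹ ≡ 4 (mod 13).
Then x ≡ 4·2 ≡ 8 (mod 13); the smallest non-negative solution is x = 8.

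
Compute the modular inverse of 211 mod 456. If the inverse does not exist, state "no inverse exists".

Extended Euclidean algorithm:
456 = 2*211 + 34
211 = 6*34 + 7
34 = 4*7 + 6
7 = 1*6 + 1
6 = 6*1 + 0
The gcd is 1. Working backward:
1 = 7 − 6
1 = −34 + 5·7
1 = 5·211 − 31·34
1 = −31·456 + 67·211
So 211·67 ≡ 1 (mod 456).

67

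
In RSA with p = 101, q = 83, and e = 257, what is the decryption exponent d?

φ(n) = (p−1)(q−1) = 100·82 = 8200.
Need d with 257·d ≡ 1 (mod 8200). Apply the extended Euclidean algorithm:
8200 = 31*257 + 233
257 = 1*233 + 24
233 = 9*24 + 17
24 = 1*17 + 7
17 = 2*7 + 3
7 = 2*3 + 1
3 = 3*1 + 0
Back-substitute:
1 = 7 − 2·3
1 = −2·17 + 5·7
1 = 5·24 − 7·17
1 = −7·233 + 68·24
1 = 68·257 − 75·233
1 = −75·8200 + 2393·257
So 257·2393 ≡ 1 (mod 8200), hence d = 2393.

2393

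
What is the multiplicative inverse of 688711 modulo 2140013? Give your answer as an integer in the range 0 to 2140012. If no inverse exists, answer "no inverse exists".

Apply the Euclidean algorithm to 2140013 and 688711:
2140013 = 3*688711 + 73880
688711 = 9*73880 + 23791
73880 = 3*23791 + 2507
23791 = 9*2507 + 1228
2507 = 2*1228 + 51
1228 = 24*51 + 4
51 = 12*4 + 3
4 = 1*3 + 1
3 = 3*1 + 0
Since gcd(688711, 2140013) = 1, back-substitute to write 1 as a combination:
1 = 4 − 3
1 = −51 + 13·4
1 = 13·1228 − 313·51
1 = −313·2507 + 639·1228
1 = 639·23791 − 6064·2507
1 = −6064·73880 + 18831·23791
1 = 18831·688711 − 175543·73880
1 = −175543·2140013 + 545460·688711
So 688711·545460 ≡ 1 (mod 2140013).

545460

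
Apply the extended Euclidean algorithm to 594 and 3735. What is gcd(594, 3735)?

9

Euclidean algorithm:
3735 = 6*594 + 171
594 = 3*171 + 81
171 = 2*81 + 9
81 = 9*9 + 0
gcd(594, 3735) = 9.
Working backward:
9 = 171 − 2·81
9 = −2·594 + 7·171
9 = 7·3735 − 44·594
So 9 = (7)·3735 + (-44)·594.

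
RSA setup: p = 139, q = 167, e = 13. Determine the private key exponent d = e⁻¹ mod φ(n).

φ(n) = (p−1)(q−1) = 138·166 = 22908.
Need d with 13·d ≡ 1 (mod 22908). Apply the extended Euclidean algorithm:
22908 = 1762×13 + 2
13 = 6×2 + 1
2 = 2×1 + 0
Back-substitute:
1 = 13 − 6·2
1 = −6·22908 + 10573·13
So 13·10573 ≡ 1 (mod 22908), hence d = 10573.

10573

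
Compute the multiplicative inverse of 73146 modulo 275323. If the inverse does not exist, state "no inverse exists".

50675

Apply the Euclidean algorithm to 275323 and 73146:
275323 = 3*73146 + 55885
73146 = 1*55885 + 17261
55885 = 3*17261 + 4102
17261 = 4*4102 + 853
4102 = 4*853 + 690
853 = 1*690 + 163
690 = 4*163 + 38
163 = 4*38 + 11
38 = 3*11 + 5
11 = 2*5 + 1
5 = 5*1 + 0
gcd = 1, so the inverse exists. Back-substitute:
1 = 11 − 2·5
1 = −2·38 + 7·11
1 = 7·163 − 30·38
1 = −30·690 + 127·163
1 = 127·853 − 157·690
1 = −157·4102 + 755·853
1 = 755·17261 − 3177·4102
1 = −3177·55885 + 10286·17261
1 = 10286·73146 − 13463·55885
1 = −13463·275323 + 50675·73146
So 73146·50675 ≡ 1 (mod 275323).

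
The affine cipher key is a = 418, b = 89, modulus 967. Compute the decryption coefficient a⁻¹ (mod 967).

155

Apply the Euclidean algorithm to 967 and 418:
967 = 2*418 + 131
418 = 3*131 + 25
131 = 5*25 + 6
25 = 4*6 + 1
6 = 6*1 + 0
gcd = 1, so the inverse exists. Back-substitute:
1 = 25 − 4·6
1 = −4·131 + 21·25
1 = 21·418 − 67·131
1 = −67·967 + 155·418
So 418·155 ≡ 1 (mod 967).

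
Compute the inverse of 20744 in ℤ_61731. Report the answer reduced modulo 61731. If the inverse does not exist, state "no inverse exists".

47438

Extended Euclidean algorithm:
61731 = 2×20744 + 20243
20744 = 1×20243 + 501
20243 = 40×501 + 203
501 = 2×203 + 95
203 = 2×95 + 13
95 = 7×13 + 4
13 = 3×4 + 1
4 = 4×1 + 0
gcd = 1, so the inverse exists. Back-substitute:
1 = 13 − 3·4
1 = −3·95 + 22·13
1 = 22·203 − 47·95
1 = −47·501 + 116·203
1 = 116·20243 − 4687·501
1 = −4687·20744 + 4803·20243
1 = 4803·61731 − 14293·20744
Hence 20744⁻¹ ≡ -14293 ≡ 47438 (mod 61731).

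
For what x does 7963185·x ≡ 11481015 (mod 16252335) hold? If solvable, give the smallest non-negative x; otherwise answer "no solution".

First find gcd(7963185, 16252335):
16252335 = 2*7963185 + 325965
7963185 = 24*325965 + 140025
325965 = 2*140025 + 45915
140025 = 3*45915 + 2280
45915 = 20*2280 + 315
2280 = 7*315 + 75
315 = 4*75 + 15
75 = 5*15 + 0
gcd = 15 and 15 | 11481015, so solutions exist. Divide through by 15: 530879x ≡ 765401 (mod 1083489).
Now find 530879⁻¹ mod 1083489:
1083489 = 2×530879 + 21731
530879 = 24×21731 + 9335
21731 = 2×9335 + 3061
9335 = 3×3061 + 152
3061 = 20×152 + 21
152 = 7×21 + 5
21 = 4×5 + 1
5 = 5×1 + 0
Back-substitute:
1 = 21 − 4·5
1 = −4·152 + 29·21
1 = 29·3061 − 584·152
1 = −584·9335 + 1781·3061
1 = 1781·21731 − 4146·9335
1 = −4146·530879 + 101285·21731
1 = 101285·1083489 − 206716·530879
So 530879·(-206716) ≡ 1 (mod 1083489), i.e. 530879⁻¹ ≡ 876773.
Then x ≡ 876773·765401 ≡ 182065 (mod 1083489); the smallest non-negative solution is x = 182065.

182065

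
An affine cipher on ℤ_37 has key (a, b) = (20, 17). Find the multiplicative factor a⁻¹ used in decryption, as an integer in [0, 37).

13

Run Euclid on (37, 20):
37 = 1*20 + 17
20 = 1*17 + 3
17 = 5*3 + 2
3 = 1*2 + 1
2 = 2*1 + 0
Since gcd(20, 37) = 1, back-substitute to write 1 as a combination:
1 = 3 − 2
1 = −17 + 6·3
1 = 6·20 − 7·17
1 = −7·37 + 13·20
So 20·13 ≡ 1 (mod 37).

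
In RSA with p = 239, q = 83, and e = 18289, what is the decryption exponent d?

11945

φ(n) = (p−1)(q−1) = 238·82 = 19516.
Need d with 18289·d ≡ 1 (mod 19516). Apply the extended Euclidean algorithm:
19516 = 1·18289 + 1227
18289 = 14·1227 + 1111
1227 = 1·1111 + 116
1111 = 9·116 + 67
116 = 1·67 + 49
67 = 1·49 + 18
49 = 2·18 + 13
18 = 1·13 + 5
13 = 2·5 + 3
5 = 1·3 + 2
3 = 1·2 + 1
2 = 2·1 + 0
Back-substitute:
1 = 3 − 2
1 = −5 + 2·3
1 = 2·13 − 5·5
1 = −5·18 + 7·13
1 = 7·49 − 19·18
1 = −19·67 + 26·49
1 = 26·116 − 45·67
1 = −45·1111 + 431·116
1 = 431·1227 − 476·1111
1 = −476·18289 + 7095·1227
1 = 7095·19516 − 7571·18289
So 18289·(-7571) ≡ 1 (mod 19516), hence d ≡ -7571 ≡ 11945 (mod 19516).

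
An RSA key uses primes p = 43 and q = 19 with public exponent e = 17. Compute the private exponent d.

φ(n) = (p−1)(q−1) = 42·18 = 756.
Need d with 17·d ≡ 1 (mod 756). Apply the extended Euclidean algorithm:
756 = 44·17 + 8
17 = 2·8 + 1
8 = 8·1 + 0
Back-substitute:
1 = 17 − 2·8
1 = −2·756 + 89·17
So 17·89 ≡ 1 (mod 756), hence d = 89.

89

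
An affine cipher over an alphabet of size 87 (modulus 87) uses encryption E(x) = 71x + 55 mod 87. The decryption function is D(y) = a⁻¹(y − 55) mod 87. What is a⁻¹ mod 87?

38

Extended Euclidean algorithm:
87 = 1·71 + 16
71 = 4·16 + 7
16 = 2·7 + 2
7 = 3·2 + 1
2 = 2·1 + 0
Since gcd(71, 87) = 1, back-substitute to write 1 as a combination:
1 = 7 − 3·2
1 = −3·16 + 7·7
1 = 7·71 − 31·16
1 = −31·87 + 38·71
So 71·38 ≡ 1 (mod 87).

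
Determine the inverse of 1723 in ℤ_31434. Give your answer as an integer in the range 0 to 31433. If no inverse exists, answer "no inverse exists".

9505

gcd(31434, 1723) by repeated division:
31434 = 18*1723 + 420
1723 = 4*420 + 43
420 = 9*43 + 33
43 = 1*33 + 10
33 = 3*10 + 3
10 = 3*3 + 1
3 = 3*1 + 0
The gcd is 1. Working backward:
1 = 10 − 3·3
1 = −3·33 + 10·10
1 = 10·43 − 13·33
1 = −13·420 + 127·43
1 = 127·1723 − 521·420
1 = −521·31434 + 9505·1723
So 1723·9505 ≡ 1 (mod 31434).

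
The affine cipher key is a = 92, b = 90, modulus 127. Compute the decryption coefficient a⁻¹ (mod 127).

gcd(127, 92) by repeated division:
127 = 1*92 + 35
92 = 2*35 + 22
35 = 1*22 + 13
22 = 1*13 + 9
13 = 1*9 + 4
9 = 2*4 + 1
4 = 4*1 + 0
The gcd is 1. Working backward:
1 = 9 − 2·4
1 = −2·13 + 3·9
1 = 3·22 − 5·13
1 = −5·35 + 8·22
1 = 8·92 − 21·35
1 = −21·127 + 29·92
So 92·29 ≡ 1 (mod 127).

29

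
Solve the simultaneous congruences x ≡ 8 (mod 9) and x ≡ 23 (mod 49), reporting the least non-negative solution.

Write x = 8 + 9·k. Then 9·k ≡ 23 − 8 ≡ 15 (mod 49).
Need 9⁻¹ mod 49. Extended Euclid on (49, 9):
49 = 5*9 + 4
9 = 2*4 + 1
4 = 4*1 + 0
Back-substitute:
1 = 9 − 2·4
1 = −2·49 + 11·9
9⁻¹ ≡ 11 (mod 49), so k ≡ 11·15 ≡ 18 (mod 49).
x = 8 + 9·18 = 170.

170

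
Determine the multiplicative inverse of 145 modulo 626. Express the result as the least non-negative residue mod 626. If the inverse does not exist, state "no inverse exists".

Apply the Euclidean algorithm to 626 and 145:
626 = 4×145 + 46
145 = 3×46 + 7
46 = 6×7 + 4
7 = 1×4 + 3
4 = 1×3 + 1
3 = 3×1 + 0
Since gcd(145, 626) = 1, back-substitute to write 1 as a combination:
1 = 4 − 3
1 = −7 + 2·4
1 = 2·46 − 13·7
1 = −13·145 + 41·46
1 = 41·626 − 177·145
So 145·(-177) ≡ 1 (mod 626), and -177 ≡ 449 (mod 626).

449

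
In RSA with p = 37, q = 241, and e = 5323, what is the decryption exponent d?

547

φ(n) = (p−1)(q−1) = 36·240 = 8640.
Need d with 5323·d ≡ 1 (mod 8640). Apply the extended Euclidean algorithm:
8640 = 1*5323 + 3317
5323 = 1*3317 + 2006
3317 = 1*2006 + 1311
2006 = 1*1311 + 695
1311 = 1*695 + 616
695 = 1*616 + 79
616 = 7*79 + 63
79 = 1*63 + 16
63 = 3*16 + 15
16 = 1*15 + 1
15 = 15*1 + 0
Back-substitute:
1 = 16 − 15
1 = −63 + 4·16
1 = 4·79 − 5·63
1 = −5·616 + 39·79
1 = 39·695 − 44·616
1 = −44·1311 + 83·695
1 = 83·2006 − 127·1311
1 = −127·3317 + 210·2006
1 = 210·5323 − 337·3317
1 = −337·8640 + 547·5323
So 5323·547 ≡ 1 (mod 8640), hence d = 547.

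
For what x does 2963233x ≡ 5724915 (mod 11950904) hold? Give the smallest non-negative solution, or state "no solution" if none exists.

577843

First find gcd(2963233, 11950904):
11950904 = 4×2963233 + 97972
2963233 = 30×97972 + 24073
97972 = 4×24073 + 1680
24073 = 14×1680 + 553
1680 = 3×553 + 21
553 = 26×21 + 7
21 = 3×7 + 0
gcd = 7 and 7 | 5724915, so solutions exist. Divide through by 7: 423319x ≡ 817845 (mod 1707272).
Now find 423319⁻¹ mod 1707272:
1707272 = 4×423319 + 13996
423319 = 30×13996 + 3439
13996 = 4×3439 + 240
3439 = 14×240 + 79
240 = 3×79 + 3
79 = 26×3 + 1
3 = 3×1 + 0
Back-substitute:
1 = 79 − 26·3
1 = −26·240 + 79·79
1 = 79·3439 − 1132·240
1 = −1132·13996 + 4607·3439
1 = 4607·423319 − 139342·13996
1 = −139342·1707272 + 561975·423319
So 423319⁻¹ ≡ 561975 (mod 1707272).
Then x ≡ 561975·817845 ≡ 577843 (mod 1707272); the smallest non-negative solution is x = 577843.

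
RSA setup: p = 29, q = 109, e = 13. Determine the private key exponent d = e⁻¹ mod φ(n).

φ(n) = (p−1)(q−1) = 28·108 = 3024.
Need d with 13·d ≡ 1 (mod 3024). Apply the extended Euclidean algorithm:
3024 = 232×13 + 8
13 = 1×8 + 5
8 = 1×5 + 3
5 = 1×3 + 2
3 = 1×2 + 1
2 = 2×1 + 0
Back-substitute:
1 = 3 − 2
1 = −5 + 2·3
1 = 2·8 − 3·5
1 = −3·13 + 5·8
1 = 5·3024 − 1163·13
So 13·(-1163) ≡ 1 (mod 3024), hence d ≡ -1163 ≡ 1861 (mod 3024).

1861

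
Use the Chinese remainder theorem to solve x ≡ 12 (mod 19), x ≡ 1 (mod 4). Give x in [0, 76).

Write x = 12 + 19·k. Then 19·k ≡ 1 − 12 ≡ 1 (mod 4).
Need 19⁻¹ mod 4. Extended Euclid on (4, 3):
4 = 1×3 + 1
3 = 3×1 + 0
Back-substitute:
1 = 4 − 3
19⁻¹ ≡ 3 (mod 4), so k ≡ 3·1 ≡ 3 (mod 4).
x = 12 + 19·3 = 69.

69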